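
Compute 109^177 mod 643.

177 in binary is 10110001, i.e. 177 = 128 + 32 + 16 + 1.
109^1 ≡ 109 (mod 643)
109^2 ≡ 109^2 = 11881 ≡ 307 (mod 643)
109^4 ≡ 307^2 = 94249 ≡ 371 (mod 643)
109^8 ≡ 371^2 = 137641 ≡ 39 (mod 643)
109^16 ≡ 39^2 = 1521 ≡ 235 (mod 643)
109^32 ≡ 235^2 = 55225 ≡ 570 (mod 643)
109^64 ≡ 570^2 = 324900 ≡ 185 (mod 643)
109^128 ≡ 185^2 = 34225 ≡ 146 (mod 643)
109^177 = 109^128 × 109^32 × 109^16 × 109^1 ≡ 146 × 570 × 235 × 109 (mod 643).
Accumulate the product:
146 × 570 = 83220 ≡ 273
273 × 235 = 64155 ≡ 498
498 × 109 = 54282 ≡ 270

270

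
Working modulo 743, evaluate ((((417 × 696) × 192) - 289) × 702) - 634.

191

417 × 696 = 290232 ≡ 462 (mod 743)
462 × 192 = 88704 ≡ 287 (mod 743)
287 - 289 = -2 ≡ 741 (mod 743)
741 × 702 = 520182 ≡ 82 (mod 743)
82 - 634 = -552 ≡ 191 (mod 743)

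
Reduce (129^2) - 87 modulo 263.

248

(129)^2 ≡ 72 (mod 263)
72 - 87 = -15 ≡ 248 (mod 263)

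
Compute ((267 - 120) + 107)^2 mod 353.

270

267 - 120 = 147
147 + 107 = 254
(254)^2 ≡ 270 (mod 353)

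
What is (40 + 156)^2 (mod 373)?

40 + 156 = 196
(196)^2 ≡ 370 (mod 373)

370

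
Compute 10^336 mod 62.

336 in binary is 101010000, i.e. 336 = 256 + 64 + 16.
10^1 ≡ 10 (mod 62)
10^2 ≡ 10^2 = 100 ≡ 38 (mod 62)
10^4 ≡ 38^2 = 1444 ≡ 18 (mod 62)
10^8 ≡ 18^2 = 324 ≡ 14 (mod 62)
10^16 ≡ 14^2 = 196 ≡ 10 (mod 62)
10^32 ≡ 10^2 = 100 ≡ 38 (mod 62)
10^64 ≡ 38^2 = 1444 ≡ 18 (mod 62)
10^128 ≡ 18^2 = 324 ≡ 14 (mod 62)
10^256 ≡ 14^2 = 196 ≡ 10 (mod 62)
10^336 = 10^256 × 10^64 × 10^16 ≡ 10 × 18 × 10 (mod 62).
Accumulate the product:
10 × 18 = 180 ≡ 56
56 × 10 = 560 ≡ 2

2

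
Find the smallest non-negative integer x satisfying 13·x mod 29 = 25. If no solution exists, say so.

gcd(13, 29) = 1, so a unique solution mod 29 exists.
13⁻¹ ≡ 9 (mod 29).
x ≡ 9·25 ≡ 22 (mod 29).

22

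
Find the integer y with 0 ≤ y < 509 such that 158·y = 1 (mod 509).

509 = 3×158 + 35
158 = 4×35 + 18
35 = 1×18 + 17
18 = 1×17 + 1
17 = 17×1 + 0
gcd(158, 509) = 1, so the inverse exists.
Back-substitute for 1:
1 = 1×18 − 1×17
  = −1×35 + 2×18
  = 2×158 − 9×35
  = −9×509 + 29×158
So 158⁻¹ ≡ 29 (mod 509).

29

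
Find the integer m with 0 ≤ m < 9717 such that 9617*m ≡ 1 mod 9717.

By the extended Euclidean algorithm:
9717 = 1·9617 + 100
9617 = 96·100 + 17
100 = 5·17 + 15
17 = 1·15 + 2
15 = 7·2 + 1
2 = 2·1 + 0
gcd(9617, 9717) = 1, so the inverse exists.
Bézout: 1 = 4520·9717 − 4567·9617.
So 9617⁻¹ ≡ −4567 ≡ 5150 (mod 9717).

5150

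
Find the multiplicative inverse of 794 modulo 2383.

2383 = 3×794 + 1
794 = 794×1 + 0
gcd(794, 2383) = 1, so the inverse exists.
Back-substitute for 1:
1 = 1×2383 − 3×794
So 794⁻¹ ≡ −3 ≡ 2380 (mod 2383).

2380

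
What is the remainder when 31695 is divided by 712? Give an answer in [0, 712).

31695 = 44·712 + 367, so 31695 ≡ 367 (mod 712).

367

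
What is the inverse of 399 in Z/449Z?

440

By the extended Euclidean algorithm:
449 = 1×399 + 50
399 = 7×50 + 49
50 = 1×49 + 1
49 = 49×1 + 0
gcd(399, 449) = 1, so the inverse exists.
Bézout: 1 = 8×449 − 9×399.
So 399⁻¹ ≡ −9 ≡ 440 (mod 449).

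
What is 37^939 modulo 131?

Compute successive squares:
939 in binary is 1110101011, i.e. 939 = 512 + 256 + 128 + 32 + 8 + 2 + 1.
37^1 ≡ 37 (mod 131)
37^2 ≡ 37^2 = 1369 ≡ 59 (mod 131)
37^4 ≡ 59^2 = 3481 ≡ 75 (mod 131)
37^8 ≡ 75^2 = 5625 ≡ 123 (mod 131)
37^16 ≡ 123^2 = 15129 ≡ 64 (mod 131)
37^32 ≡ 64^2 = 4096 ≡ 35 (mod 131)
37^64 ≡ 35^2 = 1225 ≡ 46 (mod 131)
37^128 ≡ 46^2 = 2116 ≡ 20 (mod 131)
37^256 ≡ 20^2 = 400 ≡ 7 (mod 131)
37^512 ≡ 7^2 = 49 (mod 131)
37^939 = 37^512 × 37^256 × 37^128 × 37^32 × 37^8 × 37^2 × 37^1 ≡ 49 × 7 × 20 × 35 × 123 × 59 × 37 (mod 131).
Accumulate the product:
49 × 7 = 343 ≡ 81
81 × 20 = 1620 ≡ 48
48 × 35 = 1680 ≡ 108
108 × 123 = 13284 ≡ 53
53 × 59 = 3127 ≡ 114
114 × 37 = 4218 ≡ 26

26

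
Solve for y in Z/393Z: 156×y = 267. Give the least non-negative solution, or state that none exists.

gcd(156, 393) = 3, and 3 | 267, so solutions exist.
Divide through by 3: 52×y ≡ 89 (mod 131).
52⁻¹ ≡ 63 (mod 131).
y ≡ 63×89 ≡ 105 (mod 131).
The smallest non-negative solution is y = 105.

105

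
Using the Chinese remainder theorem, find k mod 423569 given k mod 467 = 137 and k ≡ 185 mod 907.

467⁻¹ mod 907: 467·336 ≡ 1 (mod 907), so 467⁻¹ ≡ 336.
k = 137 + 467·((185 − 137)·336 mod 907) = 137 + 467·709 = 331240.

331240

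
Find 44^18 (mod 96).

64

Using repeated squaring:
18 in binary is 10010, i.e. 18 = 16 + 2.
44^1 ≡ 44 (mod 96)
44^2 ≡ 44^2 = 1936 ≡ 16 (mod 96)
44^4 ≡ 16^2 = 256 ≡ 64 (mod 96)
44^8 ≡ 64^2 = 4096 ≡ 64 (mod 96)
44^16 ≡ 64^2 = 4096 ≡ 64 (mod 96)
44^18 = 44^16 × 44^2 ≡ 64 × 16 (mod 96).
64 × 16 = 1024 ≡ 64 (mod 96).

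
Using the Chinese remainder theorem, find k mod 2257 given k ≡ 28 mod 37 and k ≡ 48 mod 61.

1878

37⁻¹ mod 61: 37*33 ≡ 1 (mod 61), so 37⁻¹ ≡ 33.
k = 28 + 37*((48 − 28)*33 mod 61) = 28 + 37*50 = 1878.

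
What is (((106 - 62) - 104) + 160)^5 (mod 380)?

180

106 - 62 = 44
44 - 104 = -60 ≡ 320 (mod 380)
320 + 160 = 480 ≡ 100 (mod 380)
(100)^5 ≡ 180 (mod 380)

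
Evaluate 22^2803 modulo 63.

By square-and-multiply:
22^1 ≡ 22 (mod 63)
22^2 ≡ 22^2 = 484 ≡ 43 (mod 63)
22^4 ≡ 43^2 = 1849 ≡ 22 (mod 63)
22^8 ≡ 22^2 = 484 ≡ 43 (mod 63)
22^16 ≡ 43^2 = 1849 ≡ 22 (mod 63)
22^32 ≡ 22^2 = 484 ≡ 43 (mod 63)
22^64 ≡ 43^2 = 1849 ≡ 22 (mod 63)
22^128 ≡ 22^2 = 484 ≡ 43 (mod 63)
22^256 ≡ 43^2 = 1849 ≡ 22 (mod 63)
22^512 ≡ 22^2 = 484 ≡ 43 (mod 63)
22^1024 ≡ 43^2 = 1849 ≡ 22 (mod 63)
22^2048 ≡ 22^2 = 484 ≡ 43 (mod 63)
22^2803 = 22^2048 * 22^512 * 22^128 * 22^64 * 22^32 * 22^16 * 22^2 * 22^1 ≡ 43 * 43 * 43 * 22 * 43 * 22 * 43 * 22 (mod 63).
Accumulate the product:
43 * 43 = 1849 ≡ 22
22 * 43 = 946 ≡ 1
1 * 22 = 22
22 * 43 = 946 ≡ 1
1 * 22 = 22
22 * 43 = 946 ≡ 1
1 * 22 = 22

22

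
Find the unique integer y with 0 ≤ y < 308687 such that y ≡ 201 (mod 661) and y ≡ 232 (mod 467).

97368

661⁻¹ mod 467: 661*65 ≡ 1 (mod 467), so 661⁻¹ ≡ 65.
y = 201 + 661*((232 − 201)*65 mod 467) = 201 + 661*147 = 97368.
Check: 97368 mod 661 = 201, 97368 mod 467 = 232. ✓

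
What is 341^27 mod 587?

27 in binary is 11011, i.e. 27 = 16 + 8 + 2 + 1.
341^1 ≡ 341 (mod 587)
341^2 ≡ 341^2 = 116281 ≡ 55 (mod 587)
341^4 ≡ 55^2 = 3025 ≡ 90 (mod 587)
341^8 ≡ 90^2 = 8100 ≡ 469 (mod 587)
341^16 ≡ 469^2 = 219961 ≡ 423 (mod 587)
341^27 = 341^16 · 341^8 · 341^2 · 341^1 ≡ 423 · 469 · 55 · 341 (mod 587).
Accumulate the product:
423 · 469 = 198387 ≡ 568
568 · 55 = 31240 ≡ 129
129 · 341 = 43989 ≡ 551

551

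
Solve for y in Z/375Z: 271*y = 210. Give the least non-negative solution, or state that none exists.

135

gcd(271, 375) = 1, so a unique solution mod 375 exists.
271⁻¹ ≡ 256 (mod 375).
y ≡ 256*210 ≡ 135 (mod 375).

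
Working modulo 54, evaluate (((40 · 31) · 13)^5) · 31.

40 · 31 = 1240 ≡ 52 (mod 54)
52 · 13 = 676 ≡ 28 (mod 54)
(28)^5 ≡ 28 (mod 54)
28 · 31 = 868 ≡ 4 (mod 54)

4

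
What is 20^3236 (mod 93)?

7

20^1 ≡ 20 (mod 93)
20^2 ≡ 20^2 = 400 ≡ 28 (mod 93)
20^4 ≡ 28^2 = 784 ≡ 40 (mod 93)
20^8 ≡ 40^2 = 1600 ≡ 19 (mod 93)
20^16 ≡ 19^2 = 361 ≡ 82 (mod 93)
20^32 ≡ 82^2 = 6724 ≡ 28 (mod 93)
20^64 ≡ 28^2 = 784 ≡ 40 (mod 93)
20^128 ≡ 40^2 = 1600 ≡ 19 (mod 93)
20^256 ≡ 19^2 = 361 ≡ 82 (mod 93)
20^512 ≡ 82^2 = 6724 ≡ 28 (mod 93)
20^1024 ≡ 28^2 = 784 ≡ 40 (mod 93)
20^2048 ≡ 40^2 = 1600 ≡ 19 (mod 93)
20^3236 = 20^2048 × 20^1024 × 20^128 × 20^32 × 20^4 ≡ 19 × 40 × 19 × 28 × 40 (mod 93).
Accumulate the product:
19 × 40 = 760 ≡ 16
16 × 19 = 304 ≡ 25
25 × 28 = 700 ≡ 49
49 × 40 = 1960 ≡ 7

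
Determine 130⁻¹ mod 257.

172

Run the extended Euclidean algorithm:
257 = 1·130 + 127
130 = 1·127 + 3
127 = 42·3 + 1
3 = 3·1 + 0
gcd(130, 257) = 1, so the inverse exists.
Back-substitute for 1:
1 = 1·127 − 42·3
  = −42·130 + 43·127
  = 43·257 − 85·130
So 130⁻¹ ≡ −85 ≡ 172 (mod 257).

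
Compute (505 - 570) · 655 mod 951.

505 - 570 = -65 ≡ 886 (mod 951)
886 · 655 = 580330 ≡ 220 (mod 951)

220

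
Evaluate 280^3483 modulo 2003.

3483 in binary is 110110011011, i.e. 3483 = 2048 + 1024 + 256 + 128 + 16 + 8 + 2 + 1.
280^1 ≡ 280 (mod 2003)
280^2 ≡ 280^2 = 78400 ≡ 283 (mod 2003)
280^4 ≡ 283^2 = 80089 ≡ 1972 (mod 2003)
280^8 ≡ 1972^2 = 3888784 ≡ 961 (mod 2003)
280^16 ≡ 961^2 = 923521 ≡ 138 (mod 2003)
280^32 ≡ 138^2 = 19044 ≡ 1017 (mod 2003)
280^64 ≡ 1017^2 = 1034289 ≡ 741 (mod 2003)
280^128 ≡ 741^2 = 549081 ≡ 259 (mod 2003)
280^256 ≡ 259^2 = 67081 ≡ 982 (mod 2003)
280^512 ≡ 982^2 = 964324 ≡ 881 (mod 2003)
280^1024 ≡ 881^2 = 776161 ≡ 1000 (mod 2003)
280^2048 ≡ 1000^2 = 1000000 ≡ 503 (mod 2003)
280^3483 = 280^2048 × 280^1024 × 280^256 × 280^128 × 280^16 × 280^8 × 280^2 × 280^1 ≡ 503 × 1000 × 982 × 259 × 138 × 961 × 283 × 280 (mod 2003).
Accumulate the product:
503 × 1000 = 503000 ≡ 247
247 × 982 = 242554 ≡ 191
191 × 259 = 49469 ≡ 1397
1397 × 138 = 192786 ≡ 498
498 × 961 = 478578 ≡ 1864
1864 × 283 = 527512 ≡ 723
723 × 280 = 202440 ≡ 137

137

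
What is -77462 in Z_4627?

1197

-77462 = -17·4627 + 1197, so -77462 ≡ 1197 (mod 4627).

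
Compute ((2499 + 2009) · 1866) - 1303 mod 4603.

944

2499 + 2009 = 4508
4508 · 1866 = 8411928 ≡ 2247 (mod 4603)
2247 - 1303 = 944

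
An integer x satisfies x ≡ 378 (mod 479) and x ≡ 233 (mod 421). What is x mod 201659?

479⁻¹ mod 421: 479*196 ≡ 1 (mod 421), so 479⁻¹ ≡ 196.
x = 378 + 479*((233 − 378)*196 mod 421) = 378 + 479*208 = 100010.

100010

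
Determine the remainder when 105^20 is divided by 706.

91

Using repeated squaring:
20 in binary is 10100, i.e. 20 = 16 + 4.
105^1 ≡ 105 (mod 706)
105^2 ≡ 105^2 = 11025 ≡ 435 (mod 706)
105^4 ≡ 435^2 = 189225 ≡ 17 (mod 706)
105^8 ≡ 17^2 = 289 (mod 706)
105^16 ≡ 289^2 = 83521 ≡ 213 (mod 706)
105^20 = 105^16 × 105^4 ≡ 213 × 17 (mod 706).
213 × 17 = 3621 ≡ 91 (mod 706).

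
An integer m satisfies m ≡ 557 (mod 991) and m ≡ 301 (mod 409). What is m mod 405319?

111549

991⁻¹ mod 409: 991×383 ≡ 1 (mod 409), so 991⁻¹ ≡ 383.
m = 557 + 991×((301 − 557)×383 mod 409) = 557 + 991×112 = 111549.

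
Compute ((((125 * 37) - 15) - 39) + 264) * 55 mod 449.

117

125 * 37 = 4625 ≡ 135 (mod 449)
135 - 15 = 120
120 - 39 = 81
81 + 264 = 345
345 * 55 = 18975 ≡ 117 (mod 449)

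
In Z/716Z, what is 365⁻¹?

665

716 = 1*365 + 351
365 = 1*351 + 14
351 = 25*14 + 1
14 = 14*1 + 0
gcd(365, 716) = 1, so the inverse exists.
Back-substitute for 1:
1 = 1*351 − 25*14
  = −25*365 + 26*351
  = 26*716 − 51*365
So 365⁻¹ ≡ −51 ≡ 665 (mod 716).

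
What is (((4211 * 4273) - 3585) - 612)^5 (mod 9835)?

5531

4211 * 4273 = 17993603 ≡ 5388 (mod 9835)
5388 - 3585 = 1803
1803 - 612 = 1191
(1191)^5 ≡ 5531 (mod 9835)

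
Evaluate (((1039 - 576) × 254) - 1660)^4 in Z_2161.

1552

1039 - 576 = 463
463 × 254 = 117602 ≡ 908 (mod 2161)
908 - 1660 = -752 ≡ 1409 (mod 2161)
(1409)^4 ≡ 1552 (mod 2161)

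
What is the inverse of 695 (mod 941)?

547

Apply the Euclidean algorithm and back-substitute:
941 = 1*695 + 246
695 = 2*246 + 203
246 = 1*203 + 43
203 = 4*43 + 31
43 = 1*31 + 12
31 = 2*12 + 7
12 = 1*7 + 5
7 = 1*5 + 2
5 = 2*2 + 1
2 = 2*1 + 0
gcd(695, 941) = 1, so the inverse exists.
Bézout: 1 = 291*941 − 394*695.
So 695⁻¹ ≡ −394 ≡ 547 (mod 941).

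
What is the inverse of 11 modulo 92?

By the extended Euclidean algorithm:
92 = 8·11 + 4
11 = 2·4 + 3
4 = 1·3 + 1
3 = 3·1 + 0
gcd(11, 92) = 1, so the inverse exists.
Back-substitute for 1:
1 = 1·4 − 1·3
  = −1·11 + 3·4
  = 3·92 − 25·11
So 11⁻¹ ≡ −25 ≡ 67 (mod 92).

67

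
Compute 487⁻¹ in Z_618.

217

Apply the Euclidean algorithm and back-substitute:
618 = 1×487 + 131
487 = 3×131 + 94
131 = 1×94 + 37
94 = 2×37 + 20
37 = 1×20 + 17
20 = 1×17 + 3
17 = 5×3 + 2
3 = 1×2 + 1
2 = 2×1 + 0
gcd(487, 618) = 1, so the inverse exists.
Bézout: 1 = −171×618 + 217×487.
So 487⁻¹ ≡ 217 (mod 618).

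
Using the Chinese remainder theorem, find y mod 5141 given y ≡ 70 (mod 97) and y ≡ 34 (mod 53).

458

97⁻¹ mod 53: 97×47 ≡ 1 (mod 53), so 97⁻¹ ≡ 47.
y = 70 + 97×((34 − 70)×47 mod 53) = 70 + 97×4 = 458.
Check: 458 mod 97 = 70, 458 mod 53 = 34. ✓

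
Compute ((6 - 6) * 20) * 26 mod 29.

0

6 - 6 = 0
0 * 20 = 0
0 * 26 = 0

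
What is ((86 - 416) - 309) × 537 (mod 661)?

577

86 - 416 = -330 ≡ 331 (mod 661)
331 - 309 = 22
22 × 537 = 11814 ≡ 577 (mod 661)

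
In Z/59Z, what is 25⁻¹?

26

Apply the Euclidean algorithm and back-substitute:
59 = 2*25 + 9
25 = 2*9 + 7
9 = 1*7 + 2
7 = 3*2 + 1
2 = 2*1 + 0
gcd(25, 59) = 1, so the inverse exists.
Back-substitute for 1:
1 = 1*7 − 3*2
  = −3*9 + 4*7
  = 4*25 − 11*9
  = −11*59 + 26*25
So 25⁻¹ ≡ 26 (mod 59).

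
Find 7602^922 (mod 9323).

922 in binary is 1110011010, i.e. 922 = 512 + 256 + 128 + 16 + 8 + 2.
7602^1 ≡ 7602 (mod 9323)
7602^2 ≡ 7602^2 = 57790404 ≡ 6450 (mod 9323)
7602^4 ≡ 6450^2 = 41602500 ≡ 3274 (mod 9323)
7602^8 ≡ 3274^2 = 10719076 ≡ 6949 (mod 9323)
7602^16 ≡ 6949^2 = 48288601 ≡ 4784 (mod 9323)
7602^32 ≡ 4784^2 = 22886656 ≡ 8014 (mod 9323)
7602^64 ≡ 8014^2 = 64224196 ≡ 7372 (mod 9323)
7602^128 ≡ 7372^2 = 54346384 ≡ 2617 (mod 9323)
7602^256 ≡ 2617^2 = 6848689 ≡ 5607 (mod 9323)
7602^512 ≡ 5607^2 = 31438449 ≡ 1293 (mod 9323)
7602^922 = 7602^512 × 7602^256 × 7602^128 × 7602^16 × 7602^8 × 7602^2 ≡ 1293 × 5607 × 2617 × 4784 × 6949 × 6450 (mod 9323).
Accumulate the product:
1293 × 5607 = 7249851 ≡ 5880
5880 × 2617 = 15387960 ≡ 5010
5010 × 4784 = 23967840 ≡ 7730
7730 × 6949 = 53715770 ≡ 5967
5967 × 6450 = 38487150 ≡ 1806

1806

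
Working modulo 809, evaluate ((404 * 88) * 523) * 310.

404 * 88 = 35552 ≡ 765 (mod 809)
765 * 523 = 400095 ≡ 449 (mod 809)
449 * 310 = 139190 ≡ 42 (mod 809)

42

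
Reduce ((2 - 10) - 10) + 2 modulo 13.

10

2 - 10 = -8 ≡ 5 (mod 13)
5 - 10 = -5 ≡ 8 (mod 13)
8 + 2 = 10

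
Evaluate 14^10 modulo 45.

By square-and-multiply:
14^1 ≡ 14 (mod 45)
14^2 ≡ 14^2 = 196 ≡ 16 (mod 45)
14^4 ≡ 16^2 = 256 ≡ 31 (mod 45)
14^8 ≡ 31^2 = 961 ≡ 16 (mod 45)
14^10 = 14^8 * 14^2 ≡ 16 * 16 (mod 45).
16 * 16 = 256 ≡ 31 (mod 45).

31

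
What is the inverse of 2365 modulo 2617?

Apply the Euclidean algorithm and back-substitute:
2617 = 1·2365 + 252
2365 = 9·252 + 97
252 = 2·97 + 58
97 = 1·58 + 39
58 = 1·39 + 19
39 = 2·19 + 1
19 = 19·1 + 0
gcd(2365, 2617) = 1, so the inverse exists.
Back-substitute for 1:
1 = 1·39 − 2·19
  = −2·58 + 3·39
  = 3·97 − 5·58
  = −5·252 + 13·97
  = 13·2365 − 122·252
  = −122·2617 + 135·2365
So 2365⁻¹ ≡ 135 (mod 2617).

135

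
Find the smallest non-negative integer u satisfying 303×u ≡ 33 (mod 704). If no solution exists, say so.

495

gcd(303, 704) = 1, so a unique solution mod 704 exists.
303⁻¹ ≡ 79 (mod 704).
u ≡ 79×33 ≡ 495 (mod 704).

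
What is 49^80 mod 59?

80 in binary is 1010000, i.e. 80 = 64 + 16.
49^1 ≡ 49 (mod 59)
49^2 ≡ 49^2 = 2401 ≡ 41 (mod 59)
49^4 ≡ 41^2 = 1681 ≡ 29 (mod 59)
49^8 ≡ 29^2 = 841 ≡ 15 (mod 59)
49^16 ≡ 15^2 = 225 ≡ 48 (mod 59)
49^32 ≡ 48^2 = 2304 ≡ 3 (mod 59)
49^64 ≡ 3^2 = 9 (mod 59)
49^80 = 49^64 × 49^16 ≡ 9 × 48 (mod 59).
9 × 48 = 432 ≡ 19 (mod 59).

19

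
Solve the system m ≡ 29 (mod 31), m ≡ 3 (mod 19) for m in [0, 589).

60

31⁻¹ mod 19: 31·8 ≡ 1 (mod 19), so 31⁻¹ ≡ 8.
m = 29 + 31·((3 − 29)·8 mod 19) = 29 + 31·1 = 60.
Check: 60 mod 31 = 29, 60 mod 19 = 3. ✓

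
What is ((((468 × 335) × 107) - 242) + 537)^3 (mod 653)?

468 × 335 = 156780 ≡ 60 (mod 653)
60 × 107 = 6420 ≡ 543 (mod 653)
543 - 242 = 301
301 + 537 = 838 ≡ 185 (mod 653)
(185)^3 ≡ 137 (mod 653)

137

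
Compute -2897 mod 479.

-2897 = -7*479 + 456, so -2897 ≡ 456 (mod 479).

456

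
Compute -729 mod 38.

-729 = -20·38 + 31, so -729 ≡ 31 (mod 38).

31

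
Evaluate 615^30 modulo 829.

665

Using repeated squaring:
30 in binary is 11110, i.e. 30 = 16 + 8 + 4 + 2.
615^1 ≡ 615 (mod 829)
615^2 ≡ 615^2 = 378225 ≡ 201 (mod 829)
615^4 ≡ 201^2 = 40401 ≡ 609 (mod 829)
615^8 ≡ 609^2 = 370881 ≡ 318 (mod 829)
615^16 ≡ 318^2 = 101124 ≡ 815 (mod 829)
615^30 = 615^16 * 615^8 * 615^4 * 615^2 ≡ 815 * 318 * 609 * 201 (mod 829).
Accumulate the product:
815 * 318 = 259170 ≡ 522
522 * 609 = 317898 ≡ 391
391 * 201 = 78591 ≡ 665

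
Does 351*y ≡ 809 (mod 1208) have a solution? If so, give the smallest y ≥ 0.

gcd(351, 1208) = 1, so a unique solution mod 1208 exists.
351⁻¹ ≡ 943 (mod 1208).
y ≡ 943*809 ≡ 639 (mod 1208).

639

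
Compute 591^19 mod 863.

Using repeated squaring:
19 in binary is 10011, i.e. 19 = 16 + 2 + 1.
591^1 ≡ 591 (mod 863)
591^2 ≡ 591^2 = 349281 ≡ 629 (mod 863)
591^4 ≡ 629^2 = 395641 ≡ 387 (mod 863)
591^8 ≡ 387^2 = 149769 ≡ 470 (mod 863)
591^16 ≡ 470^2 = 220900 ≡ 835 (mod 863)
591^19 = 591^16 × 591^2 × 591^1 ≡ 835 × 629 × 591 (mod 863).
Accumulate the product:
835 × 629 = 525215 ≡ 511
511 × 591 = 302001 ≡ 814

814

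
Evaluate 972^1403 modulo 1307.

154

Compute successive squares:
972^1 ≡ 972 (mod 1307)
972^2 ≡ 972^2 = 944784 ≡ 1130 (mod 1307)
972^4 ≡ 1130^2 = 1276900 ≡ 1268 (mod 1307)
972^8 ≡ 1268^2 = 1607824 ≡ 214 (mod 1307)
972^16 ≡ 214^2 = 45796 ≡ 51 (mod 1307)
972^32 ≡ 51^2 = 2601 ≡ 1294 (mod 1307)
972^64 ≡ 1294^2 = 1674436 ≡ 169 (mod 1307)
972^128 ≡ 169^2 = 28561 ≡ 1114 (mod 1307)
972^256 ≡ 1114^2 = 1240996 ≡ 653 (mod 1307)
972^512 ≡ 653^2 = 426409 ≡ 327 (mod 1307)
972^1024 ≡ 327^2 = 106929 ≡ 1062 (mod 1307)
972^1403 = 972^1024 * 972^256 * 972^64 * 972^32 * 972^16 * 972^8 * 972^2 * 972^1 ≡ 1062 * 653 * 169 * 1294 * 51 * 214 * 1130 * 972 (mod 1307).
Accumulate the product:
1062 * 653 = 693486 ≡ 776
776 * 169 = 131144 ≡ 444
444 * 1294 = 574536 ≡ 763
763 * 51 = 38913 ≡ 1010
1010 * 214 = 216140 ≡ 485
485 * 1130 = 548050 ≡ 417
417 * 972 = 405324 ≡ 154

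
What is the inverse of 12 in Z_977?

570

Run the extended Euclidean algorithm:
977 = 81·12 + 5
12 = 2·5 + 2
5 = 2·2 + 1
2 = 2·1 + 0
gcd(12, 977) = 1, so the inverse exists.
Back-substitute for 1:
1 = 1·5 − 2·2
  = −2·12 + 5·5
  = 5·977 − 407·12
So 12⁻¹ ≡ −407 ≡ 570 (mod 977).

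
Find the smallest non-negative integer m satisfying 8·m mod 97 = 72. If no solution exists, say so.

gcd(8, 97) = 1, so a unique solution mod 97 exists.
8⁻¹ ≡ 85 (mod 97).
m ≡ 85·72 ≡ 9 (mod 97).

9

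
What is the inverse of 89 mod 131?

Run the extended Euclidean algorithm:
131 = 1*89 + 42
89 = 2*42 + 5
42 = 8*5 + 2
5 = 2*2 + 1
2 = 2*1 + 0
gcd(89, 131) = 1, so the inverse exists.
Back-substitute for 1:
1 = 1*5 − 2*2
  = −2*42 + 17*5
  = 17*89 − 36*42
  = −36*131 + 53*89
So 89⁻¹ ≡ 53 (mod 131).

53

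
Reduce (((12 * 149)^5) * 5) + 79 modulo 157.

12 * 149 = 1788 ≡ 61 (mod 157)
(61)^5 ≡ 43 (mod 157)
43 * 5 = 215 ≡ 58 (mod 157)
58 + 79 = 137

137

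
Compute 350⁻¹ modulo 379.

By the extended Euclidean algorithm:
379 = 1*350 + 29
350 = 12*29 + 2
29 = 14*2 + 1
2 = 2*1 + 0
gcd(350, 379) = 1, so the inverse exists.
Back-substitute for 1:
1 = 1*29 − 14*2
  = −14*350 + 169*29
  = 169*379 − 183*350
So 350⁻¹ ≡ −183 ≡ 196 (mod 379).

196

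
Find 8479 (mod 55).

9

8479 = 154×55 + 9, so 8479 ≡ 9 (mod 55).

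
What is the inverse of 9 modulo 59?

46

59 = 6*9 + 5
9 = 1*5 + 4
5 = 1*4 + 1
4 = 4*1 + 0
gcd(9, 59) = 1, so the inverse exists.
Back-substitute for 1:
1 = 1*5 − 1*4
  = −1*9 + 2*5
  = 2*59 − 13*9
So 9⁻¹ ≡ −13 ≡ 46 (mod 59).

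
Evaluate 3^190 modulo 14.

11

3^1 ≡ 3 (mod 14)
3^2 ≡ 3^2 = 9 (mod 14)
3^4 ≡ 9^2 = 81 ≡ 11 (mod 14)
3^8 ≡ 11^2 = 121 ≡ 9 (mod 14)
3^16 ≡ 9^2 = 81 ≡ 11 (mod 14)
3^32 ≡ 11^2 = 121 ≡ 9 (mod 14)
3^64 ≡ 9^2 = 81 ≡ 11 (mod 14)
3^128 ≡ 11^2 = 121 ≡ 9 (mod 14)
3^190 = 3^128 * 3^32 * 3^16 * 3^8 * 3^4 * 3^2 ≡ 9 * 9 * 11 * 9 * 11 * 9 (mod 14).
Accumulate the product:
9 * 9 = 81 ≡ 11
11 * 11 = 121 ≡ 9
9 * 9 = 81 ≡ 11
11 * 11 = 121 ≡ 9
9 * 9 = 81 ≡ 11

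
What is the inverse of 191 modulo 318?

318 = 1·191 + 127
191 = 1·127 + 64
127 = 1·64 + 63
64 = 1·63 + 1
63 = 63·1 + 0
gcd(191, 318) = 1, so the inverse exists.
Bézout: 1 = −3·318 + 5·191.
So 191⁻¹ ≡ 5 (mod 318).

5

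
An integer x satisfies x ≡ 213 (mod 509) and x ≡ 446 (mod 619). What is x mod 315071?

305613

509⁻¹ mod 619: 509×332 ≡ 1 (mod 619), so 509⁻¹ ≡ 332.
x = 213 + 509×((446 − 213)×332 mod 619) = 213 + 509×600 = 305613.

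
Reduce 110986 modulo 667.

264

110986 = 166×667 + 264, so 110986 ≡ 264 (mod 667).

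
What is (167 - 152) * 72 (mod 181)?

167 - 152 = 15
15 * 72 = 1080 ≡ 175 (mod 181)

175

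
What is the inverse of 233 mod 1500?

1397

Apply the Euclidean algorithm and back-substitute:
1500 = 6×233 + 102
233 = 2×102 + 29
102 = 3×29 + 15
29 = 1×15 + 14
15 = 1×14 + 1
14 = 14×1 + 0
gcd(233, 1500) = 1, so the inverse exists.
Bézout: 1 = 16×1500 − 103×233.
So 233⁻¹ ≡ −103 ≡ 1397 (mod 1500).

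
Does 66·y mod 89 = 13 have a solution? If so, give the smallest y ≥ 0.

gcd(66, 89) = 1, so a unique solution mod 89 exists.
66⁻¹ ≡ 58 (mod 89).
y ≡ 58·13 ≡ 42 (mod 89).

42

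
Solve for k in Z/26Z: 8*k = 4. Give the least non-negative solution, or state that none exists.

7

gcd(8, 26) = 2, and 2 | 4, so solutions exist.
Divide through by 2: 4*k mod 13 = 2.
4⁻¹ ≡ 10 (mod 13).
k ≡ 10*2 ≡ 7 (mod 13).
The smallest non-negative solution is k = 7.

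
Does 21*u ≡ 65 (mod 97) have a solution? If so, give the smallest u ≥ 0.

gcd(21, 97) = 1, so a unique solution mod 97 exists.
21⁻¹ ≡ 37 (mod 97).
u ≡ 37*65 ≡ 77 (mod 97).

77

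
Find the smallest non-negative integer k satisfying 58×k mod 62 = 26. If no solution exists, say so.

gcd(58, 62) = 2, and 2 | 26, so solutions exist.
Divide through by 2: 29×k ≡ 13 mod 31.
29⁻¹ ≡ 15 (mod 31).
k ≡ 15×13 ≡ 9 (mod 31).
The smallest non-negative solution is k = 9.

9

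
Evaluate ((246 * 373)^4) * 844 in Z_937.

637

246 * 373 = 91758 ≡ 869 (mod 937)
(869)^4 ≡ 910 (mod 937)
910 * 844 = 768040 ≡ 637 (mod 937)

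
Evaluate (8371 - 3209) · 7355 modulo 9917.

8371 - 3209 = 5162
5162 · 7355 = 37966510 ≡ 4234 (mod 9917)

4234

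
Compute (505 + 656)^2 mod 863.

778

505 + 656 = 1161 ≡ 298 (mod 863)
(298)^2 ≡ 778 (mod 863)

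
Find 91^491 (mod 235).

66

491 in binary is 111101011, i.e. 491 = 256 + 128 + 64 + 32 + 8 + 2 + 1.
91^1 ≡ 91 (mod 235)
91^2 ≡ 91^2 = 8281 ≡ 56 (mod 235)
91^4 ≡ 56^2 = 3136 ≡ 81 (mod 235)
91^8 ≡ 81^2 = 6561 ≡ 216 (mod 235)
91^16 ≡ 216^2 = 46656 ≡ 126 (mod 235)
91^32 ≡ 126^2 = 15876 ≡ 131 (mod 235)
91^64 ≡ 131^2 = 17161 ≡ 6 (mod 235)
91^128 ≡ 6^2 = 36 (mod 235)
91^256 ≡ 36^2 = 1296 ≡ 121 (mod 235)
91^491 = 91^256 × 91^128 × 91^64 × 91^32 × 91^8 × 91^2 × 91^1 ≡ 121 × 36 × 6 × 131 × 216 × 56 × 91 (mod 235).
Accumulate the product:
121 × 36 = 4356 ≡ 126
126 × 6 = 756 ≡ 51
51 × 131 = 6681 ≡ 101
101 × 216 = 21816 ≡ 196
196 × 56 = 10976 ≡ 166
166 × 91 = 15106 ≡ 66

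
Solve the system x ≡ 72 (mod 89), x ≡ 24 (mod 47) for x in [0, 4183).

89⁻¹ mod 47: 89×28 ≡ 1 (mod 47), so 89⁻¹ ≡ 28.
x = 72 + 89×((24 − 72)×28 mod 47) = 72 + 89×19 = 1763.
Check: 1763 mod 89 = 72, 1763 mod 47 = 24. ✓

1763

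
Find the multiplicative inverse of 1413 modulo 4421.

1336

Run the extended Euclidean algorithm:
4421 = 3*1413 + 182
1413 = 7*182 + 139
182 = 1*139 + 43
139 = 3*43 + 10
43 = 4*10 + 3
10 = 3*3 + 1
3 = 3*1 + 0
gcd(1413, 4421) = 1, so the inverse exists.
Bézout: 1 = −427*4421 + 1336*1413.
So 1413⁻¹ ≡ 1336 (mod 4421).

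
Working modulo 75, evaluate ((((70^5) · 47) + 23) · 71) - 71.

(70)^5 ≡ 25 (mod 75)
25 · 47 = 1175 ≡ 50 (mod 75)
50 + 23 = 73
73 · 71 = 5183 ≡ 8 (mod 75)
8 - 71 = -63 ≡ 12 (mod 75)

12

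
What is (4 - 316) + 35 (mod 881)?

604

4 - 316 = -312 ≡ 569 (mod 881)
569 + 35 = 604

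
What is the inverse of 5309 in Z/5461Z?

2479

5461 = 1·5309 + 152
5309 = 34·152 + 141
152 = 1·141 + 11
141 = 12·11 + 9
11 = 1·9 + 2
9 = 4·2 + 1
2 = 2·1 + 0
gcd(5309, 5461) = 1, so the inverse exists.
Bézout: 1 = −2410·5461 + 2479·5309.
So 5309⁻¹ ≡ 2479 (mod 5461).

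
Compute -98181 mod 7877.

-98181 = -13·7877 + 4220, so -98181 ≡ 4220 (mod 7877).

4220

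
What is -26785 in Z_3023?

422

-26785 = -9×3023 + 422, so -26785 ≡ 422 (mod 3023).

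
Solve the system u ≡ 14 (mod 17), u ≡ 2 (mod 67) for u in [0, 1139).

17⁻¹ mod 67: 17*4 ≡ 1 (mod 67), so 17⁻¹ ≡ 4.
u = 14 + 17*((2 − 14)*4 mod 67) = 14 + 17*19 = 337.
Check: 337 mod 17 = 14, 337 mod 67 = 2. ✓

337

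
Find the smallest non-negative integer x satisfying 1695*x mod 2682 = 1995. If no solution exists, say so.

17

gcd(1695, 2682) = 3, and 3 | 1995, so solutions exist.
Divide through by 3: 565*x ≡ 665 (mod 894).
565⁻¹ ≡ 769 (mod 894).
x ≡ 769*665 ≡ 17 (mod 894).
The smallest non-negative solution is x = 17.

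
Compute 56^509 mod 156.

140

Compute successive squares:
56^1 ≡ 56 (mod 156)
56^2 ≡ 56^2 = 3136 ≡ 16 (mod 156)
56^4 ≡ 16^2 = 256 ≡ 100 (mod 156)
56^8 ≡ 100^2 = 10000 ≡ 16 (mod 156)
56^16 ≡ 16^2 = 256 ≡ 100 (mod 156)
56^32 ≡ 100^2 = 10000 ≡ 16 (mod 156)
56^64 ≡ 16^2 = 256 ≡ 100 (mod 156)
56^128 ≡ 100^2 = 10000 ≡ 16 (mod 156)
56^256 ≡ 16^2 = 256 ≡ 100 (mod 156)
56^509 = 56^256 * 56^128 * 56^64 * 56^32 * 56^16 * 56^8 * 56^4 * 56^1 ≡ 100 * 16 * 100 * 16 * 100 * 16 * 100 * 56 (mod 156).
Accumulate the product:
100 * 16 = 1600 ≡ 40
40 * 100 = 4000 ≡ 100
100 * 16 = 1600 ≡ 40
40 * 100 = 4000 ≡ 100
100 * 16 = 1600 ≡ 40
40 * 100 = 4000 ≡ 100
100 * 56 = 5600 ≡ 140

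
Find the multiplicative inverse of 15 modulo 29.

2

Run the extended Euclidean algorithm:
29 = 1*15 + 14
15 = 1*14 + 1
14 = 14*1 + 0
gcd(15, 29) = 1, so the inverse exists.
Bézout: 1 = −1*29 + 2*15.
So 15⁻¹ ≡ 2 (mod 29).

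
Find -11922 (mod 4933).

2877

-11922 = -3×4933 + 2877, so -11922 ≡ 2877 (mod 4933).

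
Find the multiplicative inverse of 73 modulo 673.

By the extended Euclidean algorithm:
673 = 9*73 + 16
73 = 4*16 + 9
16 = 1*9 + 7
9 = 1*7 + 2
7 = 3*2 + 1
2 = 2*1 + 0
gcd(73, 673) = 1, so the inverse exists.
Back-substitute for 1:
1 = 1*7 − 3*2
  = −3*9 + 4*7
  = 4*16 − 7*9
  = −7*73 + 32*16
  = 32*673 − 295*73
So 73⁻¹ ≡ −295 ≡ 378 (mod 673).

378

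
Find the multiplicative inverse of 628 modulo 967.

174

Apply the Euclidean algorithm and back-substitute:
967 = 1·628 + 339
628 = 1·339 + 289
339 = 1·289 + 50
289 = 5·50 + 39
50 = 1·39 + 11
39 = 3·11 + 6
11 = 1·6 + 5
6 = 1·5 + 1
5 = 5·1 + 0
gcd(628, 967) = 1, so the inverse exists.
Back-substitute for 1:
1 = 1·6 − 1·5
  = −1·11 + 2·6
  = 2·39 − 7·11
  = −7·50 + 9·39
  = 9·289 − 52·50
  = −52·339 + 61·289
  = 61·628 − 113·339
  = −113·967 + 174·628
So 628⁻¹ ≡ 174 (mod 967).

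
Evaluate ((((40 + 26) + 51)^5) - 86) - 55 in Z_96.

40 + 26 = 66
66 + 51 = 117 ≡ 21 (mod 96)
(21)^5 ≡ 69 (mod 96)
69 - 86 = -17 ≡ 79 (mod 96)
79 - 55 = 24

24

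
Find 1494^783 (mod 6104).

3128

By square-and-multiply:
1494^1 ≡ 1494 (mod 6104)
1494^2 ≡ 1494^2 = 2232036 ≡ 4076 (mod 6104)
1494^4 ≡ 4076^2 = 16613776 ≡ 4792 (mod 6104)
1494^8 ≡ 4792^2 = 22963264 ≡ 16 (mod 6104)
1494^16 ≡ 16^2 = 256 (mod 6104)
1494^32 ≡ 256^2 = 65536 ≡ 4496 (mod 6104)
1494^64 ≡ 4496^2 = 20214016 ≡ 3672 (mod 6104)
1494^128 ≡ 3672^2 = 13483584 ≡ 5952 (mod 6104)
1494^256 ≡ 5952^2 = 35426304 ≡ 4792 (mod 6104)
1494^512 ≡ 4792^2 = 22963264 ≡ 16 (mod 6104)
1494^783 = 1494^512 · 1494^256 · 1494^8 · 1494^4 · 1494^2 · 1494^1 ≡ 16 · 4792 · 16 · 4792 · 4076 · 1494 (mod 6104).
Accumulate the product:
16 · 4792 = 76672 ≡ 3424
3424 · 16 = 54784 ≡ 5952
5952 · 4792 = 28521984 ≡ 4096
4096 · 4076 = 16695296 ≡ 856
856 · 1494 = 1278864 ≡ 3128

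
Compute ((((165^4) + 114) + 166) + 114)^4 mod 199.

(165)^4 ≡ 51 (mod 199)
51 + 114 = 165
165 + 166 = 331 ≡ 132 (mod 199)
132 + 114 = 246 ≡ 47 (mod 199)
(47)^4 ≡ 2 (mod 199)

2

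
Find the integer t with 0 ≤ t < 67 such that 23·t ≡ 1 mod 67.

35

67 = 2*23 + 21
23 = 1*21 + 2
21 = 10*2 + 1
2 = 2*1 + 0
gcd(23, 67) = 1, so the inverse exists.
Back-substitute for 1:
1 = 1*21 − 10*2
  = −10*23 + 11*21
  = 11*67 − 32*23
So 23⁻¹ ≡ −32 ≡ 35 (mod 67).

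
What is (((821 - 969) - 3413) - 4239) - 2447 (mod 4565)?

821 - 969 = -148 ≡ 4417 (mod 4565)
4417 - 3413 = 1004
1004 - 4239 = -3235 ≡ 1330 (mod 4565)
1330 - 2447 = -1117 ≡ 3448 (mod 4565)

3448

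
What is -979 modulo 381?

164

-979 = -3·381 + 164, so -979 ≡ 164 (mod 381).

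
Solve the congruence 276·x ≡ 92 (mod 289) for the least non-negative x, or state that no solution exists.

gcd(276, 289) = 1, so a unique solution mod 289 exists.
276⁻¹ ≡ 200 (mod 289).
x ≡ 200·92 ≡ 193 (mod 289).

193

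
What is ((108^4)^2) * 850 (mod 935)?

680

(108)^4 ≡ 786 (mod 935)
(786)^2 ≡ 696 (mod 935)
696 * 850 = 591600 ≡ 680 (mod 935)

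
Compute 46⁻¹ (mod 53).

53 = 1·46 + 7
46 = 6·7 + 4
7 = 1·4 + 3
4 = 1·3 + 1
3 = 3·1 + 0
gcd(46, 53) = 1, so the inverse exists.
Back-substitute for 1:
1 = 1·4 − 1·3
  = −1·7 + 2·4
  = 2·46 − 13·7
  = −13·53 + 15·46
So 46⁻¹ ≡ 15 (mod 53).

15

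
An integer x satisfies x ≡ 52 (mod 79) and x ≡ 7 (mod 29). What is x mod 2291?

210

79⁻¹ mod 29: 79×18 ≡ 1 (mod 29), so 79⁻¹ ≡ 18.
x = 52 + 79×((7 − 52)×18 mod 29) = 52 + 79×2 = 210.
Check: 210 mod 79 = 52, 210 mod 29 = 7. ✓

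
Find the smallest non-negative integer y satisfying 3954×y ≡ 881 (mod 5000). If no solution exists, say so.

no solution

gcd(3954, 5000) = 2, and 2 does not divide 881.
So the congruence has no solution.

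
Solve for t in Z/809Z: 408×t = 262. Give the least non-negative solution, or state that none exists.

gcd(408, 809) = 1, so a unique solution mod 809 exists.
408⁻¹ ≡ 347 (mod 809).
t ≡ 347×262 ≡ 306 (mod 809).

306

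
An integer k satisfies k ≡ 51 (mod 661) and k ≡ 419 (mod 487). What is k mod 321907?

186453

661⁻¹ mod 487: 661·14 ≡ 1 (mod 487), so 661⁻¹ ≡ 14.
k = 51 + 661·((419 − 51)·14 mod 487) = 51 + 661·282 = 186453.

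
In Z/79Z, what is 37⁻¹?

47

Apply the Euclidean algorithm and back-substitute:
79 = 2*37 + 5
37 = 7*5 + 2
5 = 2*2 + 1
2 = 2*1 + 0
gcd(37, 79) = 1, so the inverse exists.
Back-substitute for 1:
1 = 1*5 − 2*2
  = −2*37 + 15*5
  = 15*79 − 32*37
So 37⁻¹ ≡ −32 ≡ 47 (mod 79).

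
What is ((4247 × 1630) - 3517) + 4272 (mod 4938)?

4247 × 1630 = 6922610 ≡ 4472 (mod 4938)
4472 - 3517 = 955
955 + 4272 = 5227 ≡ 289 (mod 4938)

289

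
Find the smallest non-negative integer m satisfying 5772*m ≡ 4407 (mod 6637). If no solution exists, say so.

gcd(5772, 6637) = 1, so a unique solution mod 6637 exists.
5772⁻¹ ≡ 5394 (mod 6637).
m ≡ 5394*4407 ≡ 4261 (mod 6637).

4261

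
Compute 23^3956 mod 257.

23^1 ≡ 23 (mod 257)
23^2 ≡ 23^2 = 529 ≡ 15 (mod 257)
23^4 ≡ 15^2 = 225 (mod 257)
23^8 ≡ 225^2 = 50625 ≡ 253 (mod 257)
23^16 ≡ 253^2 = 64009 ≡ 16 (mod 257)
23^32 ≡ 16^2 = 256 (mod 257)
23^64 ≡ 256^2 = 65536 ≡ 1 (mod 257)
23^128 ≡ 1^2 = 1 (mod 257)
23^256 ≡ 1^2 = 1 (mod 257)
23^512 ≡ 1^2 = 1 (mod 257)
23^1024 ≡ 1^2 = 1 (mod 257)
23^2048 ≡ 1^2 = 1 (mod 257)
23^3956 = 23^2048 * 23^1024 * 23^512 * 23^256 * 23^64 * 23^32 * 23^16 * 23^4 ≡ 1 * 1 * 1 * 1 * 1 * 256 * 16 * 225 (mod 257).
Accumulate the product:
1 * 1 = 1
1 * 1 = 1
1 * 1 = 1
1 * 1 = 1
1 * 256 = 256
256 * 16 = 4096 ≡ 241
241 * 225 = 54225 ≡ 255

255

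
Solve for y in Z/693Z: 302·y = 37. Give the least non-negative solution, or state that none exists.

gcd(302, 693) = 1, so a unique solution mod 693 exists.
302⁻¹ ≡ 218 (mod 693).
y ≡ 218·37 ≡ 443 (mod 693).

443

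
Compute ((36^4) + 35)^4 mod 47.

(36)^4 ≡ 24 (mod 47)
24 + 35 = 59 ≡ 12 (mod 47)
(12)^4 ≡ 9 (mod 47)

9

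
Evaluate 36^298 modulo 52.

Compute successive squares:
298 in binary is 100101010, i.e. 298 = 256 + 32 + 8 + 2.
36^1 ≡ 36 (mod 52)
36^2 ≡ 36^2 = 1296 ≡ 48 (mod 52)
36^4 ≡ 48^2 = 2304 ≡ 16 (mod 52)
36^8 ≡ 16^2 = 256 ≡ 48 (mod 52)
36^16 ≡ 48^2 = 2304 ≡ 16 (mod 52)
36^32 ≡ 16^2 = 256 ≡ 48 (mod 52)
36^64 ≡ 48^2 = 2304 ≡ 16 (mod 52)
36^128 ≡ 16^2 = 256 ≡ 48 (mod 52)
36^256 ≡ 48^2 = 2304 ≡ 16 (mod 52)
36^298 = 36^256 * 36^32 * 36^8 * 36^2 ≡ 16 * 48 * 48 * 48 (mod 52).
Accumulate the product:
16 * 48 = 768 ≡ 40
40 * 48 = 1920 ≡ 48
48 * 48 = 2304 ≡ 16

16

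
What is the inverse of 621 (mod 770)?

31

770 = 1×621 + 149
621 = 4×149 + 25
149 = 5×25 + 24
25 = 1×24 + 1
24 = 24×1 + 0
gcd(621, 770) = 1, so the inverse exists.
Back-substitute for 1:
1 = 1×25 − 1×24
  = −1×149 + 6×25
  = 6×621 − 25×149
  = −25×770 + 31×621
So 621⁻¹ ≡ 31 (mod 770).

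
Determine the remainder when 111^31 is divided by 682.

111^1 ≡ 111 (mod 682)
111^2 ≡ 111^2 = 12321 ≡ 45 (mod 682)
111^4 ≡ 45^2 = 2025 ≡ 661 (mod 682)
111^8 ≡ 661^2 = 436921 ≡ 441 (mod 682)
111^16 ≡ 441^2 = 194481 ≡ 111 (mod 682)
111^31 = 111^16 * 111^8 * 111^4 * 111^2 * 111^1 ≡ 111 * 441 * 661 * 45 * 111 (mod 682).
Accumulate the product:
111 * 441 = 48951 ≡ 529
529 * 661 = 349669 ≡ 485
485 * 45 = 21825 ≡ 1
1 * 111 = 111

111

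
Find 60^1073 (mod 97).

26

Compute successive squares:
60^1 ≡ 60 (mod 97)
60^2 ≡ 60^2 = 3600 ≡ 11 (mod 97)
60^4 ≡ 11^2 = 121 ≡ 24 (mod 97)
60^8 ≡ 24^2 = 576 ≡ 91 (mod 97)
60^16 ≡ 91^2 = 8281 ≡ 36 (mod 97)
60^32 ≡ 36^2 = 1296 ≡ 35 (mod 97)
60^64 ≡ 35^2 = 1225 ≡ 61 (mod 97)
60^128 ≡ 61^2 = 3721 ≡ 35 (mod 97)
60^256 ≡ 35^2 = 1225 ≡ 61 (mod 97)
60^512 ≡ 61^2 = 3721 ≡ 35 (mod 97)
60^1024 ≡ 35^2 = 1225 ≡ 61 (mod 97)
60^1073 = 60^1024 · 60^32 · 60^16 · 60^1 ≡ 61 · 35 · 36 · 60 (mod 97).
Accumulate the product:
61 · 35 = 2135 ≡ 1
1 · 36 = 36
36 · 60 = 2160 ≡ 26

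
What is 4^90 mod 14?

8

90 in binary is 1011010, i.e. 90 = 64 + 16 + 8 + 2.
4^1 ≡ 4 (mod 14)
4^2 ≡ 4^2 = 16 ≡ 2 (mod 14)
4^4 ≡ 2^2 = 4 (mod 14)
4^8 ≡ 4^2 = 16 ≡ 2 (mod 14)
4^16 ≡ 2^2 = 4 (mod 14)
4^32 ≡ 4^2 = 16 ≡ 2 (mod 14)
4^64 ≡ 2^2 = 4 (mod 14)
4^90 = 4^64 × 4^16 × 4^8 × 4^2 ≡ 4 × 4 × 2 × 2 (mod 14).
Accumulate the product:
4 × 4 = 16 ≡ 2
2 × 2 = 4
4 × 2 = 8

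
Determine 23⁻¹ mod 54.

Apply the Euclidean algorithm and back-substitute:
54 = 2*23 + 8
23 = 2*8 + 7
8 = 1*7 + 1
7 = 7*1 + 0
gcd(23, 54) = 1, so the inverse exists.
Bézout: 1 = 3*54 − 7*23.
So 23⁻¹ ≡ −7 ≡ 47 (mod 54).

47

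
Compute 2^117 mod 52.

Using repeated squaring:
117 in binary is 1110101, i.e. 117 = 64 + 32 + 16 + 4 + 1.
2^1 ≡ 2 (mod 52)
2^2 ≡ 2^2 = 4 (mod 52)
2^4 ≡ 4^2 = 16 (mod 52)
2^8 ≡ 16^2 = 256 ≡ 48 (mod 52)
2^16 ≡ 48^2 = 2304 ≡ 16 (mod 52)
2^32 ≡ 16^2 = 256 ≡ 48 (mod 52)
2^64 ≡ 48^2 = 2304 ≡ 16 (mod 52)
2^117 = 2^64 * 2^32 * 2^16 * 2^4 * 2^1 ≡ 16 * 48 * 16 * 16 * 2 (mod 52).
Accumulate the product:
16 * 48 = 768 ≡ 40
40 * 16 = 640 ≡ 16
16 * 16 = 256 ≡ 48
48 * 2 = 96 ≡ 44

44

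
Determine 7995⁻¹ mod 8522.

8522 = 1·7995 + 527
7995 = 15·527 + 90
527 = 5·90 + 77
90 = 1·77 + 13
77 = 5·13 + 12
13 = 1·12 + 1
12 = 12·1 + 0
gcd(7995, 8522) = 1, so the inverse exists.
Bézout: 1 = −622·8522 + 663·7995.
So 7995⁻¹ ≡ 663 (mod 8522).

663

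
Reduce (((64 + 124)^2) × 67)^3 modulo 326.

142

64 + 124 = 188
(188)^2 ≡ 136 (mod 326)
136 × 67 = 9112 ≡ 310 (mod 326)
(310)^3 ≡ 142 (mod 326)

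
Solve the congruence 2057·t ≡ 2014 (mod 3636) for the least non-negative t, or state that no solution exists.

gcd(2057, 3636) = 1, so a unique solution mod 3636 exists.
2057⁻¹ ≡ 677 (mod 3636).
t ≡ 677·2014 ≡ 3614 (mod 3636).

3614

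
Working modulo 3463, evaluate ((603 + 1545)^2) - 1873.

2778

603 + 1545 = 2148
(2148)^2 ≡ 1188 (mod 3463)
1188 - 1873 = -685 ≡ 2778 (mod 3463)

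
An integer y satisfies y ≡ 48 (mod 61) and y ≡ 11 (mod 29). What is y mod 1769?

61⁻¹ mod 29: 61×10 ≡ 1 (mod 29), so 61⁻¹ ≡ 10.
y = 48 + 61×((11 − 48)×10 mod 29) = 48 + 61×7 = 475.

475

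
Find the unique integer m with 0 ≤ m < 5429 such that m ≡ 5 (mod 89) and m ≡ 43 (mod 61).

89⁻¹ mod 61: 89·24 ≡ 1 (mod 61), so 89⁻¹ ≡ 24.
m = 5 + 89·((43 − 5)·24 mod 61) = 5 + 89·58 = 5167.

5167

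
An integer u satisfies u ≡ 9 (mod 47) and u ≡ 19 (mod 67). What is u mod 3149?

47⁻¹ mod 67: 47·10 ≡ 1 (mod 67), so 47⁻¹ ≡ 10.
u = 9 + 47·((19 − 9)·10 mod 67) = 9 + 47·33 = 1560.
Check: 1560 mod 47 = 9, 1560 mod 67 = 19. ✓

1560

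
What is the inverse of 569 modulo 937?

937 = 1·569 + 368
569 = 1·368 + 201
368 = 1·201 + 167
201 = 1·167 + 34
167 = 4·34 + 31
34 = 1·31 + 3
31 = 10·3 + 1
3 = 3·1 + 0
gcd(569, 937) = 1, so the inverse exists.
Back-substitute for 1:
1 = 1·31 − 10·3
  = −10·34 + 11·31
  = 11·167 − 54·34
  = −54·201 + 65·167
  = 65·368 − 119·201
  = −119·569 + 184·368
  = 184·937 − 303·569
So 569⁻¹ ≡ −303 ≡ 634 (mod 937).

634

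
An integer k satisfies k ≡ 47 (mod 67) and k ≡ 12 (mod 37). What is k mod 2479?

67⁻¹ mod 37: 67×21 ≡ 1 (mod 37), so 67⁻¹ ≡ 21.
k = 47 + 67×((12 − 47)×21 mod 37) = 47 + 67×5 = 382.

382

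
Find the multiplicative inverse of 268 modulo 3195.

Apply the Euclidean algorithm and back-substitute:
3195 = 11×268 + 247
268 = 1×247 + 21
247 = 11×21 + 16
21 = 1×16 + 5
16 = 3×5 + 1
5 = 5×1 + 0
gcd(268, 3195) = 1, so the inverse exists.
Bézout: 1 = 51×3195 − 608×268.
So 268⁻¹ ≡ −608 ≡ 2587 (mod 3195).

2587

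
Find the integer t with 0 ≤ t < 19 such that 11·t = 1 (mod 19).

7

Apply the Euclidean algorithm and back-substitute:
19 = 1×11 + 8
11 = 1×8 + 3
8 = 2×3 + 2
3 = 1×2 + 1
2 = 2×1 + 0
gcd(11, 19) = 1, so the inverse exists.
Back-substitute for 1:
1 = 1×3 − 1×2
  = −1×8 + 3×3
  = 3×11 − 4×8
  = −4×19 + 7×11
So 11⁻¹ ≡ 7 (mod 19).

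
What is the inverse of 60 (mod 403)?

356

Run the extended Euclidean algorithm:
403 = 6*60 + 43
60 = 1*43 + 17
43 = 2*17 + 9
17 = 1*9 + 8
9 = 1*8 + 1
8 = 8*1 + 0
gcd(60, 403) = 1, so the inverse exists.
Bézout: 1 = 7*403 − 47*60.
So 60⁻¹ ≡ −47 ≡ 356 (mod 403).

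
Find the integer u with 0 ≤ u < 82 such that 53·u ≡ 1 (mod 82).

65

82 = 1·53 + 29
53 = 1·29 + 24
29 = 1·24 + 5
24 = 4·5 + 4
5 = 1·4 + 1
4 = 4·1 + 0
gcd(53, 82) = 1, so the inverse exists.
Back-substitute for 1:
1 = 1·5 − 1·4
  = −1·24 + 5·5
  = 5·29 − 6·24
  = −6·53 + 11·29
  = 11·82 − 17·53
So 53⁻¹ ≡ −17 ≡ 65 (mod 82).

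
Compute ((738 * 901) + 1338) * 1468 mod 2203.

738 * 901 = 664938 ≡ 1835 (mod 2203)
1835 + 1338 = 3173 ≡ 970 (mod 2203)
970 * 1468 = 1423960 ≡ 822 (mod 2203)

822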